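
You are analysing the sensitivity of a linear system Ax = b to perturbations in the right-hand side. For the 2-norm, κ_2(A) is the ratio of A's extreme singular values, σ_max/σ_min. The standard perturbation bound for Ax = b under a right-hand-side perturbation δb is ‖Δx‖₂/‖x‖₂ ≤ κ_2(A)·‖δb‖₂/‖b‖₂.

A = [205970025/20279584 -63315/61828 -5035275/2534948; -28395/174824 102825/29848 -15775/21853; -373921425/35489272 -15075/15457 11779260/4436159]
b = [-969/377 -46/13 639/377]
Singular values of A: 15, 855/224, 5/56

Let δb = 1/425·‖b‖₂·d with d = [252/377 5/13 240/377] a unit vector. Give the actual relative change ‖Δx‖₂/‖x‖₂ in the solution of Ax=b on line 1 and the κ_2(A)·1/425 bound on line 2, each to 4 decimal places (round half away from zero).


σ_max = 15, σ_min = 5/56
condition number: 15 ÷ (5/56) = 168.0000
perturbation bound = 168.0000·1/425 = 0.3953
solve Ax = b  →  x = [-4.9544 -5.6839 -21.1084]
2-norm of b is 4.6904; of x, 22.4147
re-solving with b+δb shifts x by Δx of norm 0.1236
relative error = 0.0055
tightness: 0.0055 against a bound of 0.3953 (unrounded ratio ≈ 0.0140)

0.0055
0.3953


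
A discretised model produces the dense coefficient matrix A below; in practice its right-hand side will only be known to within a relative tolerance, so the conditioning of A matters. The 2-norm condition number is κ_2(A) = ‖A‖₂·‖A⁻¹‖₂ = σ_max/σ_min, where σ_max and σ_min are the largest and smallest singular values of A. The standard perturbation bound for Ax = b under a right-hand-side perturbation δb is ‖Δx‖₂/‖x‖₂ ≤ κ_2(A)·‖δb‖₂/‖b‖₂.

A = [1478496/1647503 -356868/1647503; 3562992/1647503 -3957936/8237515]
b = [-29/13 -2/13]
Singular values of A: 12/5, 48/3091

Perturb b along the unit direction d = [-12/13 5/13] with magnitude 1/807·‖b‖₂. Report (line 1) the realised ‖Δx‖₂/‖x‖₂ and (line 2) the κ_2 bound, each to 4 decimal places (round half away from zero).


largest singular value 12/5, smallest 48/3091
condition number: (12/5) ÷ (48/3091) = 154.5500
bound on ‖Δx‖/‖x‖: κ·ε = 154.5500·1/807 = 0.1915
solve Ax = b  →  x = [27.8648 125.7419]
2-norm of b is 2.2361; of x, 128.7923
re-solving with b+δb shifts x by Δx of norm 0.1784
realised ‖Δx‖/‖x‖ = 0.0014
tightness: 0.0014 against a bound of 0.1915 (unrounded ratio ≈ 0.0072)

0.0014
0.1915


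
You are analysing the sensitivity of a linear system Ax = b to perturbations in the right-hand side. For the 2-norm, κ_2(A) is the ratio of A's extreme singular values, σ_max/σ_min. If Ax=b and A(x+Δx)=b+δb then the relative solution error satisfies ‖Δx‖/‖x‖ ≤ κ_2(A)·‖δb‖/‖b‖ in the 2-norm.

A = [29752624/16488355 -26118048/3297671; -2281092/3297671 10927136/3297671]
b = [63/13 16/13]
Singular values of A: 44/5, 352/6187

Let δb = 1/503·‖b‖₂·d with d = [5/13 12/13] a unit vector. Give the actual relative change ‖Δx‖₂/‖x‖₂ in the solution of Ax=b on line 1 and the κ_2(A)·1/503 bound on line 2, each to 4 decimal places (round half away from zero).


0.0033
0.3075

from the listed singular values, σ₁ = 44/5, σ_n = 352/6187
κ = σ_max/σ_min = (44/5)/(352/6187) = 154.6750
perturbation bound = 154.6750·1/503 = 0.3075
solve Ax = b  →  x = [51.5438 11.1314]
‖b‖ = 5.0000, ‖x‖ = 52.7321
δb = ε·‖b‖·d = [0.0038 0.0092]; solving A·Δx = δb gives ‖Δx‖ = 0.1747
realised ‖Δx‖/‖x‖ = 0.0033
tightness: 0.0033 against a bound of 0.3075 (unrounded ratio ≈ 0.0108)


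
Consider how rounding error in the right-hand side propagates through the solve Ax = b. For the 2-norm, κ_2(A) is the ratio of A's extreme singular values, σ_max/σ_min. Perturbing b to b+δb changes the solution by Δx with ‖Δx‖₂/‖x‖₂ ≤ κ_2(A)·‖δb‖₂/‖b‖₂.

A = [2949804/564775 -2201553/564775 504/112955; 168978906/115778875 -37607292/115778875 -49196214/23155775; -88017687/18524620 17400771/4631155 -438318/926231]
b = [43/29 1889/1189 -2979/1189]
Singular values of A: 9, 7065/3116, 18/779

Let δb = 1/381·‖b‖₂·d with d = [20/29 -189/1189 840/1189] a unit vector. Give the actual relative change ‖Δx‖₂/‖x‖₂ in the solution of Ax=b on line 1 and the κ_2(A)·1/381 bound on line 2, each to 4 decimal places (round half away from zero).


σ_max = 9, σ_min = 18/779
κ_2(A) = 9 / (18/779) = 389.5000
perturbation bound = 389.5000·1/381 = 1.0223
solve Ax = b  →  x = [-24.5872 -33.3385 -12.5412]
2-norm of b is 3.3166; of x, 43.2813
re-solving with b+δb shifts x by Δx of norm 0.3767
dividing the unrounded norms, ‖Δx‖/‖x‖ = 0.0087
realised/bound (from unrounded values) ≈ 0.0085

0.0087
1.0223


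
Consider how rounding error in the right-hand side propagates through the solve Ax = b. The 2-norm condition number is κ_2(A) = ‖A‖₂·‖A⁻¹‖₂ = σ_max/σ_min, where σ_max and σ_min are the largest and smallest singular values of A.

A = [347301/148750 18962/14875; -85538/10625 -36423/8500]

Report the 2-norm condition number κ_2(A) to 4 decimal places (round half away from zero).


350.0000

M = AᵀA = [2487521401/35402500 132666417/3540250; 132666417/3540250 113212849/5664400]. tr(M)=44222861/490000, det(M)=130321/1960000
solving λ² − 44222861/490000·λ + 130321/1960000 = 0 gives λ = 361/4, 361/490000
κ_2(A) = √(λ_max/λ_min) = √((361/4) / (361/490000)) = 350.0000


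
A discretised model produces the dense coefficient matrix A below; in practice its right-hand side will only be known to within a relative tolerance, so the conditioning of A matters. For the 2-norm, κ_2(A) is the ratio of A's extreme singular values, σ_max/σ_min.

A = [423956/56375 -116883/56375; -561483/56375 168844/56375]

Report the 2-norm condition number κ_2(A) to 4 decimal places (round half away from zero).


90.2000

form AᵀA = [19800073969/127125625 -5774251392/127125625; -5774251392/127125625 1686797281/127125625] with trace 34378994/203401 and determinant 714025/203401
λ_max, λ_min = (34378994/203401 ± √1181334294855936/41371966801)/2 = 169, 4225/203401
κ_2(A) = √(λ_max/λ_min) = √(169 / (4225/203401)) = 90.2000


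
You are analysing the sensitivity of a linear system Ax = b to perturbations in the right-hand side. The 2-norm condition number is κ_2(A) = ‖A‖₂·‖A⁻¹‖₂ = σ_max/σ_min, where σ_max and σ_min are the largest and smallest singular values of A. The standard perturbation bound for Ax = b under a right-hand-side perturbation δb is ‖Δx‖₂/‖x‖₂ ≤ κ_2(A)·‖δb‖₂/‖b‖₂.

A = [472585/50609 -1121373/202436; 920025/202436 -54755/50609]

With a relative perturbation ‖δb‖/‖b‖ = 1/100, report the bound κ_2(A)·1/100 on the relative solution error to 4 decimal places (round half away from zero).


AᵀA = [1538402825/14263952 -50497740/891497; -50497740/891497 454384673/14263952]; tr = 58611397/419528, det = 3049800625/13424896
char-poly roots: 2209/16 and 1380625/839056
σ_max=√(2209/16)=(47/4), σ_min=√(1380625/839056)=(1175/916) → κ = 9.1600
κ_2(A)·‖δb‖/‖b‖ = 0.0916

0.0916


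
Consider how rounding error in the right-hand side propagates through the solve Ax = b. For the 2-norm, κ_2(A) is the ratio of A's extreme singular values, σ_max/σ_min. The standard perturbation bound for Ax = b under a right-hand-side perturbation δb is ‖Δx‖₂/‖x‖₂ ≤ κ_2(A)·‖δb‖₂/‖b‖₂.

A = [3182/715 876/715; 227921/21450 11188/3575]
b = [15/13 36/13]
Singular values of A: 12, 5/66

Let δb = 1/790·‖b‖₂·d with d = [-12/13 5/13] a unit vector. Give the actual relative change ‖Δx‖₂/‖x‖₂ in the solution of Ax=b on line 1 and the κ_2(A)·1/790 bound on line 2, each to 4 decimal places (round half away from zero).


0.2005
0.2005

from the listed singular values, σ₁ = 12, σ_n = 5/66
condition number: 12 ÷ (5/66) = 158.4000
bound on ‖Δx‖/‖x‖: κ·ε = 158.4000·1/790 = 0.2005
solve Ax = b  →  x = [0.2400 0.0700]
2-norm of b is 3.0000; of x, 0.2500
δb = ε·‖b‖·d = [-0.0035 0.0015]; solving A·Δx = δb gives ‖Δx‖ = 0.0501
dividing the unrounded norms, ‖Δx‖/‖x‖ = 0.2005
tightness: 0.2005 against a bound of 0.2005; the bound is attained (ratio 1)


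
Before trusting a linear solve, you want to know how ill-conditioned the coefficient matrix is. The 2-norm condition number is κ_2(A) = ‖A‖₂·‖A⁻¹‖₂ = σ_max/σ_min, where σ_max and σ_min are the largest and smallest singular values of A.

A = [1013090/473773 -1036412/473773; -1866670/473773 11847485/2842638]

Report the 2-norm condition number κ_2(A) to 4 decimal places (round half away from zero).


144.1500

M = AᵀA = [15608333000/776681161 -49161274435/2330043483; -49161274435/2330043483 619488909481/27960521796]. tr(M)=1404743041/33246756, det(M)=714025/8311689
λ_max, λ_min = (1404743041/33246756 ± √1972923186998681281/1105346784523536)/2 = 169/4, 16900/8311689
κ = σ_max/σ_min = (13/2)/(130/2883) = 144.1500


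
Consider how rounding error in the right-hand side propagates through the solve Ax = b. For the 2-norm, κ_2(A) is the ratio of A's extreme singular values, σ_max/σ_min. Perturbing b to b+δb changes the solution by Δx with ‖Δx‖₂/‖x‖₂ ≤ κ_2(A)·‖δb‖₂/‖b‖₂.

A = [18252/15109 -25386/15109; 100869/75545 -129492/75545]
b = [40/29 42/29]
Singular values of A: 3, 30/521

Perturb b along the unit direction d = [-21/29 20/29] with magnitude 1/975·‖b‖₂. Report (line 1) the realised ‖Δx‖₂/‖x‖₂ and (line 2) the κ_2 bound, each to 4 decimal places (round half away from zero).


0.0534
0.0534

σ_max = 3, σ_min = 30/521
κ_2(A) = 3 / (30/521) = 52.1000
κ_2(A)·‖δb‖/‖b‖ = 0.0534
solve Ax = b  →  x = [0.4000 -0.5333]
2-norm of b is 2.0000; of x, 0.6667
Δx = A⁻¹·δb where δb = 1/975·2.0000·d; ‖Δx‖ = 0.0356
relative error = 0.0534
so the bound is sharp here: realised error equals the bound


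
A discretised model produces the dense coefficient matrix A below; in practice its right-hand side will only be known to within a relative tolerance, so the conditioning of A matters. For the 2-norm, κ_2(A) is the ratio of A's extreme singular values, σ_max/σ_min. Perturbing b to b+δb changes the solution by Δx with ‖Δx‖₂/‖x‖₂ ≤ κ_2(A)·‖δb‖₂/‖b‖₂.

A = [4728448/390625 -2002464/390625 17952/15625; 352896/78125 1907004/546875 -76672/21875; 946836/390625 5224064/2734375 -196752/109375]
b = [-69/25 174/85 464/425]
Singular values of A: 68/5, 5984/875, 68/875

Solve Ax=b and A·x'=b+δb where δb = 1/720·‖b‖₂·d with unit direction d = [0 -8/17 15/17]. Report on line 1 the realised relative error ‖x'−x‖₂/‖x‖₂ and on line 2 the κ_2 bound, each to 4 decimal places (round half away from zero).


σ_max = 68/5, σ_min = 68/875
condition number: (68/5) ÷ (68/875) = 175.0000
perturbation bound = 175.0000·1/720 = 0.2431
solve Ax = b  →  x = [-0.0429 0.3781 -0.2632]
2-norm of b is 3.6056; of x, 0.4627
with δb = [0.0000 -0.0024 0.0044], A·Δx = δb → ‖Δx‖ = 0.0644
dividing the unrounded norms, ‖Δx‖/‖x‖ = 0.1393
tightness: 0.1393 against a bound of 0.2431 (unrounded ratio ≈ 0.5730)

0.1393
0.2431


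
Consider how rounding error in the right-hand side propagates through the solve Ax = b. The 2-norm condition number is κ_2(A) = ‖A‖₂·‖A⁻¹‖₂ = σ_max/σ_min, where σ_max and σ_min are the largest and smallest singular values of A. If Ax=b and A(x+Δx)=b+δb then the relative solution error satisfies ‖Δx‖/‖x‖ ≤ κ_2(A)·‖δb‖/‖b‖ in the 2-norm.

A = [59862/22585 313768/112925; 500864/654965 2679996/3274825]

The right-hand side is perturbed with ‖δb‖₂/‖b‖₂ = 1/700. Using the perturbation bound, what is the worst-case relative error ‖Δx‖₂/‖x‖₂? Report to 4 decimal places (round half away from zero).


M = AᵀA = [130582152100/17159166049 137109052080/17159166049; 137109052080/17159166049 143966607184/17159166049]. tr(M)=326455124/20403289, det(M)=40000/20403289
solving λ² − 326455124/20403289·λ + 40000/20403289 = 0 gives λ = 16, 2500/20403289
κ_2(A) = √(λ_max/λ_min) = √(16 / (2500/20403289)) = 361.3600
worst-case relative error ≤ 361.3600 × 1/700 = 0.5162

0.5162


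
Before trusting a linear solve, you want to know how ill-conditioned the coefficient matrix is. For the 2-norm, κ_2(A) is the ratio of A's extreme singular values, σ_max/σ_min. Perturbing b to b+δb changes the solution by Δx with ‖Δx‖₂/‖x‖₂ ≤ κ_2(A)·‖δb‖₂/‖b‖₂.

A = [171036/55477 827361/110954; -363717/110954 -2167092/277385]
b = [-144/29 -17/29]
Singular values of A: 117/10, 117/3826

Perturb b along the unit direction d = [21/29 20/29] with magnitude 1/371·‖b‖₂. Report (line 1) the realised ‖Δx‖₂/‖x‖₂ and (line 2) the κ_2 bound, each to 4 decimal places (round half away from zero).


0.0034
1.0313

largest singular value 117/10, smallest 117/3826
κ_2(A) = (117/10) / (117/3826) = 382.6000
κ_2(A)·‖δb‖/‖b‖ = 1.0313
solve Ax = b  →  x = [120.6430 -50.5457]
‖b‖ = 5.0000, ‖x‖ = 130.8037
Δx = A⁻¹·δb where δb = 1/371·5.0000·d; ‖Δx‖ = 0.4407
realised ‖Δx‖/‖x‖ = 0.0034
so the bound overstates the realised error by a factor of ≈ 306.0806 (computed from the unrounded values)


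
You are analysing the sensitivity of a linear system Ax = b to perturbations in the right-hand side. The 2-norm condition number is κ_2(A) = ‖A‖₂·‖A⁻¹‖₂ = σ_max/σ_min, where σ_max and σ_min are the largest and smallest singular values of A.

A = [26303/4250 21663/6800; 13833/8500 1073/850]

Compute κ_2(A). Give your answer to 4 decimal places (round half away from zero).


AᵀA = [4733989/115600 1006677/46240; 1006677/46240 868753/73984]; tr = 337241/6400, det = 707281/102400
solving λ² − 337241/6400·λ + 707281/102400 = 0 gives λ = 841/16, 841/6400
σ_max=√(841/16)=(29/4), σ_min=√(841/6400)=(29/80) → κ = 20.0000

20.0000


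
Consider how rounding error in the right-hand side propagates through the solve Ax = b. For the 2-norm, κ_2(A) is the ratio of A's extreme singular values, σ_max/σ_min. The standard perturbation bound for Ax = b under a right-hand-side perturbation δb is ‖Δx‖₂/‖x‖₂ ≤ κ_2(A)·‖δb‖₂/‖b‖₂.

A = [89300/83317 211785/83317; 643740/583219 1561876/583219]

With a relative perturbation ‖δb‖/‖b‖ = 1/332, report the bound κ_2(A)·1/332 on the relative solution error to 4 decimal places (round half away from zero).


form AᵀA = [957373600/404452321 2297443140/404452321; 2297443140/404452321 5513969161/404452321] with trace 38291969/2393209 and determinant 10000/2393209
char-poly roots: 16 and 625/2393209
κ = σ_max/σ_min = 4/(25/1547) = 247.5200
perturbation bound = 247.5200·1/332 = 0.7455

0.7455


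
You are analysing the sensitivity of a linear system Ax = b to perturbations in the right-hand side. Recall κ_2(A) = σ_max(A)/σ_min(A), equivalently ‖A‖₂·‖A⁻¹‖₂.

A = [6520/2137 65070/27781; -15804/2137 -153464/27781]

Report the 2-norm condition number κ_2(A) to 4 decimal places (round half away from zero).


213.7000

M = AᵀA = [292276816/4566769 219200112/4566769; 219200112/4566769 164410084/4566769]. tr(M)=456686900/4566769, det(M)=1000000/4566769
eigenvalues of AᵀA: λ = (tr ± √(tr²−4·det))/2 = 100, 10000/4566769
so κ_2 = √(100 / (10000/4566769)) = 213.7000


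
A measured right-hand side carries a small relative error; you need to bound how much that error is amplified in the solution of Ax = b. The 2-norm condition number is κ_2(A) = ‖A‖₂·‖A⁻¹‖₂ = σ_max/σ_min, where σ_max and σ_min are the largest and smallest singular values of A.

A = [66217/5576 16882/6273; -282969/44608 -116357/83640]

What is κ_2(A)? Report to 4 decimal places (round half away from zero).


345.6000

M = AᵀA = [1248068113/6885376 1579572311/38730240; 1579572311/38730240 1999493569/217857600]. tr(M)=1579598761/8294400, det(M)=279841/921600
eigenvalues of AᵀA: λ = (tr ± √(tr²−4·det))/2 = 4761/25, 529/331776
σ_max=√(4761/25)=(69/5), σ_min=√(529/331776)=(23/576) → κ = 345.6000


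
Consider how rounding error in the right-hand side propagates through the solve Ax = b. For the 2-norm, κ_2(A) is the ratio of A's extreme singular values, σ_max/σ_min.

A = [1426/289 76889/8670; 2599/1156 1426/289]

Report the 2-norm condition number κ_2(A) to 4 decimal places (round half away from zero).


M = AᵀA = [135953/4624 475571/8670; 475571/8670 26789089/260100]. tr(M)=476629/3600, det(M)=279841/14400
eigenvalues of AᵀA: λ = (tr ± √(tr²−4·det))/2 = 529/4, 529/3600
σ_max=√(529/4)=(23/2), σ_min=√(529/3600)=(23/60) → κ = 30.0000

30.0000


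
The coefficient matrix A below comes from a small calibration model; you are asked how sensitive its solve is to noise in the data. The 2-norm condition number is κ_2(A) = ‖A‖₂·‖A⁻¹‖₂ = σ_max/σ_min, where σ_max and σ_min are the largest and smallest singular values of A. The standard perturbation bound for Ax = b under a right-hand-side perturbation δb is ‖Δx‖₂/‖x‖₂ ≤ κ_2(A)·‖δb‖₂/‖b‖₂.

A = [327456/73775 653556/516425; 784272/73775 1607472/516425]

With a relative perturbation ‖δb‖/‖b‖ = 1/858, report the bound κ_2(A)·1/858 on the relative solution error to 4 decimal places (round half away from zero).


0.4630

AᵀA = [854804736/6441125 1745214336/45087875; 1745214336/45087875 3563433936/315615125]; tr = 363590928/2524921, det = 331776/2524921
char-poly roots: 144 and 2304/2524921
σ_max=√144=12, σ_min=√(2304/2524921)=(48/1589) → κ = 397.2500
bound on ‖Δx‖/‖x‖: κ·ε = 397.2500·1/858 = 0.4630


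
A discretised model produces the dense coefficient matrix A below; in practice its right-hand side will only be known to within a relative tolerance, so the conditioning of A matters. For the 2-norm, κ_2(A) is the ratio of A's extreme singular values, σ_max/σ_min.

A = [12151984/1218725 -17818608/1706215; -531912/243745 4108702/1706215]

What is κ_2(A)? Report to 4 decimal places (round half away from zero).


AᵀA = [92054714176/883575625 -135311587632/1237005875; -135311587632/1237005875 198919823428/1731808225]; tr = 11276666564/51480625, det = 1919140864/1287015625
solving λ² − 11276666564/51480625·λ + 1919140864/1287015625 = 0 gives λ = 5476/25, 350464/51480625
σ_max=√(5476/25)=(74/5), σ_min=√(350464/51480625)=(592/7175) → κ = 179.3750

179.3750


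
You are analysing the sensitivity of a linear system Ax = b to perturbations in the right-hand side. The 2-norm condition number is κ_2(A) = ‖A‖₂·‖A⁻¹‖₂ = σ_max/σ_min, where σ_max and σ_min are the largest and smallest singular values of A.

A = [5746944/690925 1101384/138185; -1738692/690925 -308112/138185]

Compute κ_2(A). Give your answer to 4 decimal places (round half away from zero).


95.3000

AᵀA = [57680664336/763803769 54922432320/763803769; 54922432320/763803769 52319188800/763803769]; tr = 130796496/908209, det = 2073600/908209
solving λ² − 130796496/908209·λ + 2073600/908209 = 0 gives λ = 144, 14400/908209
κ = σ_max/σ_min = 12/(120/953) = 95.3000


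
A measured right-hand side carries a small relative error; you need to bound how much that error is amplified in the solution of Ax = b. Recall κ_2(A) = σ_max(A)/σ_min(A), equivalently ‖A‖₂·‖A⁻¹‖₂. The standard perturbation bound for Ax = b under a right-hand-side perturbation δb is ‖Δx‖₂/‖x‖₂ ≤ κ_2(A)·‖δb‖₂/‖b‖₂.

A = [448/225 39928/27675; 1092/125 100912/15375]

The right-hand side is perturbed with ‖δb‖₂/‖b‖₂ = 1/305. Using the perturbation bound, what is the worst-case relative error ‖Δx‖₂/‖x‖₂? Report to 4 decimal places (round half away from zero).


0.8852

AᵀA = [101607184/1265625 228611264/3796875; 228611264/3796875 514394944/11390625]; tr = 57154384/455625, det = 2458624/11390625
eigenvalues of AᵀA: λ = (tr ± √(tr²−4·det))/2 = 3136/25, 784/455625
κ = σ_max/σ_min = (56/5)/(28/675) = 270.0000
worst-case relative error ≤ 270.0000 × 1/305 = 0.8852


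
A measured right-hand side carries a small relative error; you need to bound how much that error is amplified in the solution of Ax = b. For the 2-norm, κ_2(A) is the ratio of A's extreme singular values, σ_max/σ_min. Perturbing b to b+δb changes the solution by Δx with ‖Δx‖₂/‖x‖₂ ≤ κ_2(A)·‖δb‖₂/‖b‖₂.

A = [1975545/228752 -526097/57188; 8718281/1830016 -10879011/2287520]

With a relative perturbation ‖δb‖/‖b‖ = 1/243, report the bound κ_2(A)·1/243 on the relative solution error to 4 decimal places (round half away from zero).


AᵀA = [1127287953649/11588091904 -1479001142619/14485114880; -1479001142619/14485114880 1941860781289/18106393600]; tr = 70454187089/344473600, det = 418161601/55115776
char-poly roots: 20449/100 and 511225/13778944
κ = σ_max/σ_min = (143/10)/(715/3712) = 74.2400
κ_2(A)·‖δb‖/‖b‖ = 0.3055

0.3055


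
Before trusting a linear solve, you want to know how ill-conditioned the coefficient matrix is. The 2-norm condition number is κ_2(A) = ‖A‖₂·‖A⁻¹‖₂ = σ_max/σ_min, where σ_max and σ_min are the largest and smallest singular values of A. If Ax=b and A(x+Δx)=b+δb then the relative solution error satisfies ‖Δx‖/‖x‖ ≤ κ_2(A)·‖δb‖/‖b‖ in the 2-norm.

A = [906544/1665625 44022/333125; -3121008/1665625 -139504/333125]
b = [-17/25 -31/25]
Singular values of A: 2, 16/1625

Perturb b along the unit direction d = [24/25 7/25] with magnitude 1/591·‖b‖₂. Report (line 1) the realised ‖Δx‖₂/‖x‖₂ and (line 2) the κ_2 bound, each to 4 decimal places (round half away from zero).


largest singular value 2, smallest 16/1625
condition number: 2 ÷ (16/1625) = 203.1250
perturbation bound = 203.1250·1/591 = 0.3437
solve Ax = b  →  x = [22.7820 -98.9756]
‖b‖₂ = 1.4142 and ‖x‖₂ = 101.5637
Δx = A⁻¹·δb where δb = 1/591·1.4142·d; ‖Δx‖ = 0.2430
dividing the unrounded norms, ‖Δx‖/‖x‖ = 0.0024
tightness: 0.0024 against a bound of 0.3437 (unrounded ratio ≈ 0.0070)

0.0024
0.3437


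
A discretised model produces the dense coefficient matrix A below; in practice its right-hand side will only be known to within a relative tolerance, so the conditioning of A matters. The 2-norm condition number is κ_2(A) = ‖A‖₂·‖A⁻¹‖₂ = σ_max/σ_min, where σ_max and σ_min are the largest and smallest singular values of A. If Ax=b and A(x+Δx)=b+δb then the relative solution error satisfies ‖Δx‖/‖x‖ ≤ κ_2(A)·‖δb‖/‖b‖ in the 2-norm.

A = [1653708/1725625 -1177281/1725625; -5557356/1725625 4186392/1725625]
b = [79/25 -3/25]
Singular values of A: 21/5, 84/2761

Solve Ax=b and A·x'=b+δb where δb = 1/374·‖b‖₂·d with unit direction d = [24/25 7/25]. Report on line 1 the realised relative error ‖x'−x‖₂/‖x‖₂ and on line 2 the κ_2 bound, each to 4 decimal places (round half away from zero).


σ_max = 21/5, σ_min = 84/2761
κ = σ_max/σ_min = (21/5)/(84/2761) = 138.0500
bound on ‖Δx‖/‖x‖: κ·ε = 138.0500·1/374 = 0.3691
solve Ax = b  →  x = [59.3548 78.7429]
‖b‖₂ = 3.1623 and ‖x‖₂ = 98.6074
with δb = [0.0081 0.0024], A·Δx = δb → ‖Δx‖ = 0.2779
dividing the unrounded norms, ‖Δx‖/‖x‖ = 0.0028
realised/bound (from unrounded values) ≈ 0.0076

0.0028
0.3691


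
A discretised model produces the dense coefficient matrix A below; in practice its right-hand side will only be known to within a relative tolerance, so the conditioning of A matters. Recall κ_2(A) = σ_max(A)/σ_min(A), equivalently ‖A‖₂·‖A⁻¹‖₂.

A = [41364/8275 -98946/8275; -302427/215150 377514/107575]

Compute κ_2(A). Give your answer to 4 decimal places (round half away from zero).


248.2500

M = AᵀA = [1996935849/74063236 -1198030095/18515809; -1198030095/18515809 2875326984/18515809]. tr(M)=79871265/438244, det(M)=59049/109561
char-poly roots: 729/4 and 324/109561
so κ_2 = √((729/4) / (324/109561)) = 248.2500


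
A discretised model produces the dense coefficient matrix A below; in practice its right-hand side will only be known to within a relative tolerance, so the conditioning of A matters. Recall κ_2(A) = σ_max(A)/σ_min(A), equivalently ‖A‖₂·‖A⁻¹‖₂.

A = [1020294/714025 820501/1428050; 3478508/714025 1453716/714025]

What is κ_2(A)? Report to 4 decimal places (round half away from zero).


274.6250

M = AᵀA = [21025628404/815730721 8760542175/815730721; 8760542175/815730721 14602212361/3262922884]. tr(M)=584051633/19307236, det(M)=58564/4826809
eigenvalues of AᵀA: λ = (tr ± √(tr²−4·det))/2 = 121/4, 1936/4826809
κ = σ_max/σ_min = (11/2)/(44/2197) = 274.6250


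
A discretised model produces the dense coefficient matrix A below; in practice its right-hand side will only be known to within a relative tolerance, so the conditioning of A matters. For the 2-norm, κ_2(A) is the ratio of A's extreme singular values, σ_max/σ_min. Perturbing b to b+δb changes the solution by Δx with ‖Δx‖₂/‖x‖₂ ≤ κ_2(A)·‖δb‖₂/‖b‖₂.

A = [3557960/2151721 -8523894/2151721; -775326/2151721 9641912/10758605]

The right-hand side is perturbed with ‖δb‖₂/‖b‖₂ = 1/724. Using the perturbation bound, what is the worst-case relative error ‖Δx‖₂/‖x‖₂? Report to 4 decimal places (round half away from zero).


M = AᵀA = [7888286596/2754255361 -94654369152/13771276805; -94654369152/13771276805 1135862992324/68856384025]. tr(M)=7887989096/407434225, det(M)=400/134689
λ_max, λ_min = (7887989096/407434225 ± √62218399996965897216/166002647701350625)/2 = 484/25, 2500/16297369
σ_max=√(484/25)=(22/5), σ_min=√(2500/16297369)=(50/4037) → κ = 355.2560
κ_2(A)·‖δb‖/‖b‖ = 0.4907

0.4907


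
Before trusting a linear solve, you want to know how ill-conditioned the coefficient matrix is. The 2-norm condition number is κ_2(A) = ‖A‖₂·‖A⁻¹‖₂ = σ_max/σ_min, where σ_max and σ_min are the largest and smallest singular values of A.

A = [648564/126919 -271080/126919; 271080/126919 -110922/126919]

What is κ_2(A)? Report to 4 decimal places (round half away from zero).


M = AᵀA = [2923784784/95316169 -1218233520/95316169; -1218233520/95316169 507621636/95316169]. tr(M)=20304180/564001, det(M)=5184/564001
eigenvalues of AᵀA: λ = (tr ± √(tr²−4·det))/2 = 36, 144/564001
σ_max=√36=6, σ_min=√(144/564001)=(12/751) → κ = 375.5000

375.5000


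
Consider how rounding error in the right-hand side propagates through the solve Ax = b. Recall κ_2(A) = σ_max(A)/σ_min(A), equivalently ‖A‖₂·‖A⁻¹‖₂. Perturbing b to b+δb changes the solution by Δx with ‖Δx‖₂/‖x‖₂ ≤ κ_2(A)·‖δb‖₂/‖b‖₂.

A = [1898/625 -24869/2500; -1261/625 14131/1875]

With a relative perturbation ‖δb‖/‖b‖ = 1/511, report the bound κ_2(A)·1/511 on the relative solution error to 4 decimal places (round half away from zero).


M = AᵀA = [207701/15625 -4257617/93750; -4257617/93750 350446681/2250000]. tr(M)=608569/3600, det(M)=28561/3600
solving λ² − 608569/3600·λ + 28561/3600 = 0 gives λ = 169, 169/3600
so κ_2 = √(169 / (169/3600)) = 60.0000
κ_2(A)·‖δb‖/‖b‖ = 0.1174

0.1174


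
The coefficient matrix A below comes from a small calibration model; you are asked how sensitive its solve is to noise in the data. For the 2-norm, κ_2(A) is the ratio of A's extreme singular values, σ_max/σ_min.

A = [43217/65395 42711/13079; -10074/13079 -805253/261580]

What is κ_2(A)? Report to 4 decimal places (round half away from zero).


AᵀA = [5237629/5085025 1842507/406802; 1842507/406802 1638673249/81360400]; tr = 1024673/48400, det = 279841/1210000
eigenvalues of AᵀA: λ = (tr ± √(tr²−4·det))/2 = 529/25, 529/48400
so κ_2 = √((529/25) / (529/48400)) = 44.0000

44.0000


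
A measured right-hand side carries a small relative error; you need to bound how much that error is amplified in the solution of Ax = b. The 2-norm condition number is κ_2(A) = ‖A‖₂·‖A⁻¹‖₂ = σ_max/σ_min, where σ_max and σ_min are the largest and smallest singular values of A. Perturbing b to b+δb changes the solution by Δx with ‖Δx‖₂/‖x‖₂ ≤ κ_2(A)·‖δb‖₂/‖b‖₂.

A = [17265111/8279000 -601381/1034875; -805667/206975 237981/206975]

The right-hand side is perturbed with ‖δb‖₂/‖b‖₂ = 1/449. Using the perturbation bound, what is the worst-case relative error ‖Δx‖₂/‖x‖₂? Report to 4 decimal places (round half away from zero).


0.3471

form AᵀA = [4625062151089/237169000000 -168614523819/29646125000; -168614523819/29646125000 6150633274/3705765625] with trace 8029924289/379470400 and determinant 279841/15178816
λ_max, λ_min = (8029924289/379470400 ± √64469064949451515521/143997784476160000)/2 = 529/25, 13225/15178816
so κ_2 = √((529/25) / (13225/15178816)) = 155.8400
perturbation bound = 155.8400·1/449 = 0.3471


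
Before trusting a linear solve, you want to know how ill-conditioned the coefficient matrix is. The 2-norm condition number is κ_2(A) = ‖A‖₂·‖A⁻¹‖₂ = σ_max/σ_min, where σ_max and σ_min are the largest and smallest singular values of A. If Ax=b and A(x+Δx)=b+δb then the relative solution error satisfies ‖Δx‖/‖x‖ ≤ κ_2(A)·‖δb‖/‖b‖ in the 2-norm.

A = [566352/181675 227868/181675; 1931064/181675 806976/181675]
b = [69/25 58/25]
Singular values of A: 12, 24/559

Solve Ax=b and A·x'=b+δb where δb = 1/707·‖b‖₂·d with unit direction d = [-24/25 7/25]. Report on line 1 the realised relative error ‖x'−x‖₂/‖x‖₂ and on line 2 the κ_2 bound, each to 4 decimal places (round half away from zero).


0.0025
0.3953

largest singular value 12, smallest 24/559
condition number: 12 ÷ (24/559) = 279.5000
bound on ‖Δx‖/‖x‖: κ·ε = 279.5000·1/707 = 0.3953
solve Ax = b  →  x = [18.1474 -42.9038]
‖b‖ = 3.6056, ‖x‖ = 46.5840
Δx = A⁻¹·δb where δb = 1/707·3.6056·d; ‖Δx‖ = 0.1188
dividing the unrounded norms, ‖Δx‖/‖x‖ = 0.0025
so the bound overstates the realised error by a factor of ≈ 155.0409 (computed from the unrounded values)


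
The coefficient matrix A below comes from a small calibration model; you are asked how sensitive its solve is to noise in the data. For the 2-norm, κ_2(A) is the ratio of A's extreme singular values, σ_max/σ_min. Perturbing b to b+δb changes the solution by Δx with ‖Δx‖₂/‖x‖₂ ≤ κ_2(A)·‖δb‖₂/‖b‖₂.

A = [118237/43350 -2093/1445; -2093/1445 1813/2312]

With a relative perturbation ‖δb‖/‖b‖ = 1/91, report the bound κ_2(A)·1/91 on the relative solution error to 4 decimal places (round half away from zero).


M = AᵀA = [62015821/6502500 -4409951/867000; -4409951/867000 1254449/462400]. tr(M)=4410049/360000, det(M)=2401/1440000
eigenvalues of AᵀA: λ = (tr ± √(tr²−4·det))/2 = 49/4, 49/360000
κ_2(A) = √(λ_max/λ_min) = √((49/4) / (49/360000)) = 300.0000
κ_2(A)·‖δb‖/‖b‖ = 3.2967

3.2967


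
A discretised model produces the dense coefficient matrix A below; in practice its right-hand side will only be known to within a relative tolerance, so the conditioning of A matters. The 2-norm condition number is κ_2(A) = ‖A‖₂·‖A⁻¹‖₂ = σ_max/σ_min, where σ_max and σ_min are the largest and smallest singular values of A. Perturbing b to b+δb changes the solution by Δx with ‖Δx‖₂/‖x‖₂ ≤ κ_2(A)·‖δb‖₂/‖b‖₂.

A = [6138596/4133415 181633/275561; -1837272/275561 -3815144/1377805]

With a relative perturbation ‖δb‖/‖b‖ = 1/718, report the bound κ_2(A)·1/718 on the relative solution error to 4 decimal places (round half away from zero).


form AᵀA = [474232749136/10163664225 13172720612/677577615; 13172720612/677577615 9149367881/1129296025] with trace 658671077/12028005 and determinant 119946304/1503500625
char-poly roots: 1369/25 and 87616/60140025
κ = σ_max/σ_min = (37/5)/(296/7755) = 193.8750
κ_2(A)·‖δb‖/‖b‖ = 0.2700

0.2700


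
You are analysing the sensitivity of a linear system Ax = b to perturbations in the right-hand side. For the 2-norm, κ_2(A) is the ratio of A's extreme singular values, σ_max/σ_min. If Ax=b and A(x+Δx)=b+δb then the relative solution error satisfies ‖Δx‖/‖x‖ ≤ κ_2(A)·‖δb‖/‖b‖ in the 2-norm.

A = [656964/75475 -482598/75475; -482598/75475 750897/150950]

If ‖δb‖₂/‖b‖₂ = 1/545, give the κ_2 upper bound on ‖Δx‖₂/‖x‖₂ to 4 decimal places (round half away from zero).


0.1385

form AᵀA = [26580101076/227859025 -19929608307/227859025; -19929608307/227859025 59817984921/911436100] with trace 6645535569/36457444 and determinant 53144100/9114361
solving λ² − 6645535569/36457444·λ + 53144100/9114361 = 0 gives λ = 729/4, 291600/9114361
so κ_2 = √((729/4) / (291600/9114361)) = 75.4750
bound on ‖Δx‖/‖x‖: κ·ε = 75.4750·1/545 = 0.1385


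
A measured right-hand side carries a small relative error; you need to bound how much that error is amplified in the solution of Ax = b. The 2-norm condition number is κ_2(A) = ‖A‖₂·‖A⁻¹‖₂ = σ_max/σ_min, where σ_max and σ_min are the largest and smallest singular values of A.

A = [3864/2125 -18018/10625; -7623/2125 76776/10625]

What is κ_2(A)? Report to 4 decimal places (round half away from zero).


10.0000

form AᵀA = [23373/1445 -1047816/36125; -1047816/36125 9950724/180625] with trace 44541/625 and determinant 777924/15625
λ_max, λ_min = (44541/625 ± √1906108281/390625)/2 = 1764/25, 441/625
κ_2(A) = √(λ_max/λ_min) = √((1764/25) / (441/625)) = 10.0000


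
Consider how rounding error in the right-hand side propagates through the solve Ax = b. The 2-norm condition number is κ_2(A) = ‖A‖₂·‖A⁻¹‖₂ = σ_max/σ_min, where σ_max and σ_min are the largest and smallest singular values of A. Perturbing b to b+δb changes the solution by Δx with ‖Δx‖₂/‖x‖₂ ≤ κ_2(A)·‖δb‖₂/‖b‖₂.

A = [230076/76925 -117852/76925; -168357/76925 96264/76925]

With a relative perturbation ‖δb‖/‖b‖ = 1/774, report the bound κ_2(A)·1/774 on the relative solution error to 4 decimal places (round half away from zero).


0.0585

form AᵀA = [3251161809/236698225 -69314616/9467929; -69314616/9467929 926234064/236698225] with trace 14454657/819025 and determinant 3111696/20475625
eigenvalues of AᵀA: λ = (tr ± √(tr²−4·det))/2 = 441/25, 7056/819025
σ_max=√(441/25)=(21/5), σ_min=√(7056/819025)=(84/905) → κ = 45.2500
κ_2(A)·‖δb‖/‖b‖ = 0.0585


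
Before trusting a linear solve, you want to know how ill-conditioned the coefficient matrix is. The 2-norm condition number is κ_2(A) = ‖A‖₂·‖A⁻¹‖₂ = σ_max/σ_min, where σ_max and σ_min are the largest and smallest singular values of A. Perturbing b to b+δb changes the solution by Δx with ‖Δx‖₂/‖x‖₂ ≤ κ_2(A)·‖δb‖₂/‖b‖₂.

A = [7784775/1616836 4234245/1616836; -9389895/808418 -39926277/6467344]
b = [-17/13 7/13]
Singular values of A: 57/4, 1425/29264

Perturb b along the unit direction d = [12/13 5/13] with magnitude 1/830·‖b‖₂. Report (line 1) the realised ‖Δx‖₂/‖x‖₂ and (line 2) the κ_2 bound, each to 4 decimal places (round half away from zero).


0.0017
0.3526

σ_max = 57/4, σ_min = 1425/29264
condition number: (57/4) ÷ (1425/29264) = 292.6400
perturbation bound = 292.6400·1/830 = 0.3526
solve Ax = b  →  x = [9.6021 -18.1531]
2-norm of b is 1.4142; of x, 20.5363
with δb = [0.0016 0.0007], A·Δx = δb → ‖Δx‖ = 0.0350
relative error = 0.0017
realised/bound (from unrounded values) ≈ 0.0048


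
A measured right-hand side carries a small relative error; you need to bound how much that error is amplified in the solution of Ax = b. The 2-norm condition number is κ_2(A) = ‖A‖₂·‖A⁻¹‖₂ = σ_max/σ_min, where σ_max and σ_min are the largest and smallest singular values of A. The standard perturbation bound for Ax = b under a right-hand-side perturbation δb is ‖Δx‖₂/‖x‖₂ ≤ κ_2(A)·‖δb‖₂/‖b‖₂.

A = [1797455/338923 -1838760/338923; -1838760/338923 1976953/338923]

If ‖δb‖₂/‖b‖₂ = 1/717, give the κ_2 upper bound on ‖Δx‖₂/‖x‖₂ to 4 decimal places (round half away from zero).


0.1124

form AᵀA = [7861929625/136585969 -8252354880/136585969; -8252354880/136585969 8667516649/136585969] with trace 19654514/162409 and determinant 366025/162409
λ_max, λ_min = (19654514/162409 ± √386062137559296/26376683281)/2 = 121, 3025/162409
κ_2(A) = √(λ_max/λ_min) = √(121 / (3025/162409)) = 80.6000
perturbation bound = 80.6000·1/717 = 0.1124


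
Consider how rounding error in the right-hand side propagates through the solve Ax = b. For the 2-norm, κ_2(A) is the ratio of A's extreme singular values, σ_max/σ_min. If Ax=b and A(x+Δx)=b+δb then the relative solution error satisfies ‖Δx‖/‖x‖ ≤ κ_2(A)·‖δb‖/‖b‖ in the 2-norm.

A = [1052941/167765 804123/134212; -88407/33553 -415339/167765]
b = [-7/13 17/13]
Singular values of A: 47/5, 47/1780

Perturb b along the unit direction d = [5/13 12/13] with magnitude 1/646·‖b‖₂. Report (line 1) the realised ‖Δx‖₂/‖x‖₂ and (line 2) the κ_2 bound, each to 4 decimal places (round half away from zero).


from the listed singular values, σ₁ = 47/5, σ_n = 47/1780
κ_2(A) = (47/5) / (47/1780) = 356.0000
perturbation bound = 356.0000·1/646 = 0.5511
solve Ax = b  →  x = [-26.1959 27.3514]
2-norm of b is 1.4142; of x, 37.8725
re-solving with b+δb shifts x by Δx of norm 0.0829
dividing the unrounded norms, ‖Δx‖/‖x‖ = 0.0022
so the bound overstates the realised error by a factor of ≈ 251.7310 (computed from the unrounded values)

0.0022
0.5511


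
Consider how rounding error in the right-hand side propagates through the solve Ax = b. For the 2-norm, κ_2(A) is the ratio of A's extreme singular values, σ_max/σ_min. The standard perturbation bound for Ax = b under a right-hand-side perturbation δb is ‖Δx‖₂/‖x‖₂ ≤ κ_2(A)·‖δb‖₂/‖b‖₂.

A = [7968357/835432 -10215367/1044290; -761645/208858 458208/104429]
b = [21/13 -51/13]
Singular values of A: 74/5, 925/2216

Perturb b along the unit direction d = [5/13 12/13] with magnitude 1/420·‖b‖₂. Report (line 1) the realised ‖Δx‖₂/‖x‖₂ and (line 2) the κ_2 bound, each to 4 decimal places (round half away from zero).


σ_max = 74/5, σ_min = 925/2216
κ = σ_max/σ_min = (74/5)/(925/2216) = 35.4560
bound on ‖Δx‖/‖x‖: κ·ε = 35.4560·1/420 = 0.0844
solve Ax = b  →  x = [-5.0646 -5.1034]
‖b‖₂ = 4.2426 and ‖x‖₂ = 7.1899
re-solving with b+δb shifts x by Δx of norm 0.0242
dividing the unrounded norms, ‖Δx‖/‖x‖ = 0.0034
tightness: 0.0034 against a bound of 0.0844 (unrounded ratio ≈ 0.0399)

0.0034
0.0844


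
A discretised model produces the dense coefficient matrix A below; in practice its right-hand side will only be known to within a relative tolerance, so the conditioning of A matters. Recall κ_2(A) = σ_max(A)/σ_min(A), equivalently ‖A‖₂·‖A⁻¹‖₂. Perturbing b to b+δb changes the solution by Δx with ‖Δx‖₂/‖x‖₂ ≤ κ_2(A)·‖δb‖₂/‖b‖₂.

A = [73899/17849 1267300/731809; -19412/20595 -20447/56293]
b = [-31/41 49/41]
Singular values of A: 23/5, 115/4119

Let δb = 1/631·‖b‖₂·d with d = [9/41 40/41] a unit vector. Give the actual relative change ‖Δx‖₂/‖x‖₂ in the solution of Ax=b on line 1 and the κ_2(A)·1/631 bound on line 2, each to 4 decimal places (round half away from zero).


largest singular value 23/5, smallest 115/4119
κ = σ_max/σ_min = (23/5)/(115/4119) = 164.7600
κ_2(A)·‖δb‖/‖b‖ = 0.2611
solve Ax = b  →  x = [-13.9766 32.9786]
‖b‖₂ = 1.4142 and ‖x‖₂ = 35.8181
Δx = A⁻¹·δb where δb = 1/631·1.4142·d; ‖Δx‖ = 0.0803
relative error = 0.0022
tightness: 0.0022 against a bound of 0.2611 (unrounded ratio ≈ 0.0086)

0.0022
0.2611
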